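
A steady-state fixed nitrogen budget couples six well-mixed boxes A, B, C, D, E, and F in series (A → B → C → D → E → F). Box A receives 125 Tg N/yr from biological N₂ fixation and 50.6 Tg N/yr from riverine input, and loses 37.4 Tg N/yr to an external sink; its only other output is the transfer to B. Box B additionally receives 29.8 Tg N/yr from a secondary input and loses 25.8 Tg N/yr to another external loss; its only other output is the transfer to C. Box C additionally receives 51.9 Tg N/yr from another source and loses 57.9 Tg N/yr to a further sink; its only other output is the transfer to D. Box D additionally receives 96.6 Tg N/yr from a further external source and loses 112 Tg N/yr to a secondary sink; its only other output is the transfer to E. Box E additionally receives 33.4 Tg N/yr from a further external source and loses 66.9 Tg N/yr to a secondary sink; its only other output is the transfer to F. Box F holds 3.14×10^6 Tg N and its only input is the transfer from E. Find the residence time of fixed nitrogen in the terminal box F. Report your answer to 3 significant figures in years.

Box A: F(A→B) = (125 + 50.6) − 37.4 = 138.20 Tg N/yr.
Box B: F(B→C) = (138.20 + 29.8) − 25.8 = 142.20 Tg N/yr.
Box C: F(C→D) = (142.20 + 51.9) − 57.9 = 136.20 Tg N/yr.
Box D: F(D→E) = (136.20 + 96.6) − 112 = 120.80 Tg N/yr.
Box E: F(E→F) = (120.80 + 33.4) − 66.9 = 87.300 Tg N/yr.
Box F throughput = its input = 87.300 Tg N/yr; τ = 3.14×10^6 / 87.300 = 35970 yr.

36000 yr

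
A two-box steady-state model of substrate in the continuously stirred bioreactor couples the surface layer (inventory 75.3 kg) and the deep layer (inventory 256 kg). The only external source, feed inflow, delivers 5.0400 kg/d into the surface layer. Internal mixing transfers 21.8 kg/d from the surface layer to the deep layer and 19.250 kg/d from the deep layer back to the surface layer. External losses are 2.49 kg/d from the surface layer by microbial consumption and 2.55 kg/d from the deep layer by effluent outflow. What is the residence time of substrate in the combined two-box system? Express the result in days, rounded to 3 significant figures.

For the system as a whole, the A↔B exchange is internal and contributes nothing to the throughput; only the external sinks remove mass.
M_total = 75.3 + 256 = 331.30 kg.
ΣF_external_out = 2.49 + 2.55 = 5.0400 kg/d.
τ = M_total / ΣF_ext = 331.30 / 5.0400 = 65.73 d.

65.7 d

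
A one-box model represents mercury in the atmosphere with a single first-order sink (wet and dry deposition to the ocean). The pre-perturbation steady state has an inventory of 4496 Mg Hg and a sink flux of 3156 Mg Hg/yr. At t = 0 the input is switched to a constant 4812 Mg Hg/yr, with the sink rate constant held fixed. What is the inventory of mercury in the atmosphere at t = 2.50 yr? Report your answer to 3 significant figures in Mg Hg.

6450 Mg Hg

Residence time τ = M₀/F₀ = 1.425 yr. The eventual steady state is M_∞ = M₀·(F₁/F₀) = 4496 × 4812/3156 = 6855.1 Mg Hg.
The anomaly ΔM(t) = M(t) − M_∞ decays as ΔM₀·e^(−t/τ) with ΔM₀ = 4496 − 6855.1 = −2359 Mg Hg.
At t = 2.50 yr, e^(−t/τ) = e^(−1.755) = 0.1729, so ΔM = −408.0 Mg Hg and M = 6855.1 − 408.0 = 6447.2 Mg Hg.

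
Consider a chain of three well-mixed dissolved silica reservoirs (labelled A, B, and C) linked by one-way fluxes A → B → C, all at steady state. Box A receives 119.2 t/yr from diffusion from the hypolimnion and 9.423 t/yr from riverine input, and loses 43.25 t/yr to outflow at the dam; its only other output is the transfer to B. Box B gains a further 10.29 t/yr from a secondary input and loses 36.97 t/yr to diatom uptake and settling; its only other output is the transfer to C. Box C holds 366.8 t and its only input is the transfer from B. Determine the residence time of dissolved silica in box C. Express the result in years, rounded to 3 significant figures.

Box A: F(A→B) = (119.2 + 9.423) − 43.25 = 85.373 t/yr.
Box B: F(B→C) = (85.373 + 10.29) − 36.97 = 58.693 t/yr.
Box C throughput = its input = 58.693 t/yr; τ = 366.8 / 58.693 = 6.249 yr.

6.25 yr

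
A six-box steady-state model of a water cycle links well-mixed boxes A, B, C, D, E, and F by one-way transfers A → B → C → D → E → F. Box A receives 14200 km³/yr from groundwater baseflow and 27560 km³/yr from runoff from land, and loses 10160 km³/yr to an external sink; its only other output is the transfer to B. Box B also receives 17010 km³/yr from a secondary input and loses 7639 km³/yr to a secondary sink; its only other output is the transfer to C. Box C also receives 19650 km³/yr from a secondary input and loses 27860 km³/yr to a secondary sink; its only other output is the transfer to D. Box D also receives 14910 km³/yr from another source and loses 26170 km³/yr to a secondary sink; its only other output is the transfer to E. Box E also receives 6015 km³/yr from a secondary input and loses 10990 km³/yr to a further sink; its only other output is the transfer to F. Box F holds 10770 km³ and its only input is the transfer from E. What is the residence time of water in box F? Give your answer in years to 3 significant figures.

Box A: F(A→B) = (14200 + 27560) − 10160 = 31600 km³/yr.
Box B: F(B→C) = (31600 + 17010) − 7639 = 40971 km³/yr.
Box C: F(C→D) = (40971 + 19650) − 27860 = 32761 km³/yr.
Box D: F(D→E) = (32761 + 14910) − 26170 = 21501 km³/yr.
Box E: F(E→F) = (21501 + 6015) − 10990 = 16526 km³/yr.
Box F throughput = its input = 16526 km³/yr; τ = 10770 / 16526 = 0.6517 yr.

0.652 yr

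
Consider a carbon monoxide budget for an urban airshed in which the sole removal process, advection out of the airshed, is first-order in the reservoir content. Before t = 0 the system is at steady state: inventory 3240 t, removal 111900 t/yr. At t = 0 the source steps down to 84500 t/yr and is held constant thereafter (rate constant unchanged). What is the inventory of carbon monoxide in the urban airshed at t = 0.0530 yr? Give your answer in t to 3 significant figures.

2570 t

The sink rate constant is k = F₀/M₀ = 111900/3240 = 34.54 yr⁻¹.
Solving dM/dt = F₁ − kM with M(0) = M₀ gives M(t) = F₁/k + (M₀ − F₁/k)·e^(−kt).
F₁/k = 84500/34.54 = 2446.6 t; kt = 34.54 × 0.0530 = 1.830, e^(−kt) = 0.1603.
M(0.0530) = 2446.6 + (3240 − 2446.6) × 0.1603 = 2446.6 + 127.2 = 2573.9 t.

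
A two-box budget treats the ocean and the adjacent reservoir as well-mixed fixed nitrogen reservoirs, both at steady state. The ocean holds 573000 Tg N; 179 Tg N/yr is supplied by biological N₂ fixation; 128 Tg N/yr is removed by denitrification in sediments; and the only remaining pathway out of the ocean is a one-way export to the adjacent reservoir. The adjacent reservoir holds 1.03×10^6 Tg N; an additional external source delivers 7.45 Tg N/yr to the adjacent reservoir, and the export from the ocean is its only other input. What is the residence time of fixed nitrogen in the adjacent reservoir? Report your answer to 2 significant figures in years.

Balance the ocean: ΣF_in = 179.00 Tg N/yr.
Export to the adjacent reservoir = ΣF_in − (128) = 51.000 Tg N/yr.
Total input to the adjacent reservoir = 51.000 + 7.45 = 58.450 Tg N/yr; at steady state this equals its total output.
τ = M / F = 1.03×10^6 / 58.450 = 17620 yr.

18000 yr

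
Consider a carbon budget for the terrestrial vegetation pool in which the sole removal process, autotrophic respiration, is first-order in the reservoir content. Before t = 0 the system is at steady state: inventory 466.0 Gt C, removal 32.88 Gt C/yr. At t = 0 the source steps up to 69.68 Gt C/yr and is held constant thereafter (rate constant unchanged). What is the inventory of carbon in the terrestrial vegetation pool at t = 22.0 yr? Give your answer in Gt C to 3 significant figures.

877 Gt C

The sink rate constant is k = F₀/M₀ = 32.88/466.0 = 0.07056 yr⁻¹.
Solving dM/dt = F₁ − kM with M(0) = M₀ gives M(t) = F₁/k + (M₀ − F₁/k)·e^(−kt).
F₁/k = 69.68/0.07056 = 987.56 Gt C; kt = 0.07056 × 22.0 = 1.552, e^(−kt) = 0.2118.
M(22.0) = 987.56 + (466.0 − 987.56) × 0.2118 = 987.56 − 110.4 = 877.11 Gt C.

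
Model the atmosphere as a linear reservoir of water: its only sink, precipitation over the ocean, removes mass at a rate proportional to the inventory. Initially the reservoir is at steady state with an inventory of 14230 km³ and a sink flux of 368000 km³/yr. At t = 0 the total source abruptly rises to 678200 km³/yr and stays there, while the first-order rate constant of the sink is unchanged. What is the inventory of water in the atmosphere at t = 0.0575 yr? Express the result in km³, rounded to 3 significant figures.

23500 km³

The sink rate constant is k = F₀/M₀ = 368000/14230 = 25.86 yr⁻¹.
Solving dM/dt = F₁ − kM with M(0) = M₀ gives M(t) = F₁/k + (M₀ − F₁/k)·e^(−kt).
F₁/k = 678200/25.86 = 26225 km³; kt = 25.86 × 0.0575 = 1.487, e^(−kt) = 0.2260.
M(0.0575) = 26225 + (14230 − 26225) × 0.2260 = 26225 − 2711 = 23514 km³.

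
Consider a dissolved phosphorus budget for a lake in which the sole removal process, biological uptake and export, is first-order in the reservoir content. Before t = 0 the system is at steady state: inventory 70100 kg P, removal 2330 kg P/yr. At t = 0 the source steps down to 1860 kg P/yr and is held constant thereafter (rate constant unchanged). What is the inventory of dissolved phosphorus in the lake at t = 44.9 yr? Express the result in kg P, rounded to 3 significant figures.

The sink rate constant is k = F₀/M₀ = 2330/70100 = 0.03324 yr⁻¹.
Solving dM/dt = F₁ − kM with M(0) = M₀ gives M(t) = F₁/k + (M₀ − F₁/k)·e^(−kt).
F₁/k = 1860/0.03324 = 55960 kg P; kt = 0.03324 × 44.9 = 1.492, e^(−kt) = 0.2248.
M(44.9) = 55960 + (70100 − 55960) × 0.2248 = 55960 + 3179 = 59139 kg P.

59100 kg P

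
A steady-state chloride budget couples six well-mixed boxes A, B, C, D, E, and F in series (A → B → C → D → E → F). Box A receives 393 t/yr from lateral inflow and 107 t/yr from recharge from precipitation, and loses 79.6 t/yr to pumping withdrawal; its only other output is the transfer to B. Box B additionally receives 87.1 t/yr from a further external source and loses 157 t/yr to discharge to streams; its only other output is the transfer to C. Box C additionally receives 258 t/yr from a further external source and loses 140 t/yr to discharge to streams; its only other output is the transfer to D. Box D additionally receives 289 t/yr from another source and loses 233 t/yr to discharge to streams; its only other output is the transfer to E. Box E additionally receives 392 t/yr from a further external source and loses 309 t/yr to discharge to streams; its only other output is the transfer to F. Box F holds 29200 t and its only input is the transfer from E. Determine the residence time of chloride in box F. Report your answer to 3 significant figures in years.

Box A: F(A→B) = (393 + 107) − 79.6 = 420.40 t/yr.
Box B: F(B→C) = (420.40 + 87.1) − 157 = 350.50 t/yr.
Box C: F(C→D) = (350.50 + 258) − 140 = 468.50 t/yr.
Box D: F(D→E) = (468.50 + 289) − 233 = 524.50 t/yr.
Box E: F(E→F) = (524.50 + 392) − 309 = 607.50 t/yr.
Box F throughput = its input = 607.50 t/yr; τ = 29200 / 607.50 = 48.07 yr.

48.1 yr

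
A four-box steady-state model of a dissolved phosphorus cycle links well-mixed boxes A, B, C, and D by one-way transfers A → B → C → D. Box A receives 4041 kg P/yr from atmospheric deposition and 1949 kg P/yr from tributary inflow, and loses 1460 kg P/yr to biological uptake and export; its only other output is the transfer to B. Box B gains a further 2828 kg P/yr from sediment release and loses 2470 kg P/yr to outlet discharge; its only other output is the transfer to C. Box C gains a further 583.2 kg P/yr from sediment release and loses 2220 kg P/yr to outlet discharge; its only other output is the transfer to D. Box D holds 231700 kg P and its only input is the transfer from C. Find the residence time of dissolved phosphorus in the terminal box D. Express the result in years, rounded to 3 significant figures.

Box A: F(A→B) = (4041 + 1949) − 1460 = 4530.0 kg P/yr.
Box B: F(B→C) = (4530.0 + 2828) − 2470 = 4888.0 kg P/yr.
Box C: F(C→D) = (4888.0 + 583.2) − 2220 = 3251.2 kg P/yr.
Box D throughput = its input = 3251.2 kg P/yr; τ = 231700 / 3251.2 = 71.27 yr.

71.3 yr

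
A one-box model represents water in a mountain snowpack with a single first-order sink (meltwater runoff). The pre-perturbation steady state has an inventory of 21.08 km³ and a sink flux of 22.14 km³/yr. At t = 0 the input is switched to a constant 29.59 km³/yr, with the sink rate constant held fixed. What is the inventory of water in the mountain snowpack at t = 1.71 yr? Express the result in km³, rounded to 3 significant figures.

τ = M₀/F₀ = 21.08/22.14 = 0.9521 yr; rate constant k = 1/τ.
New steady state M_∞ = F₁/k = F₁·τ = 29.59 × 0.9521 = 28.173 km³.
M(t) = M_∞ + (M₀ − M_∞)·e^(−t/τ); t/τ = 1.71/0.9521 = 1.796, so e^(−t/τ) = 0.1660.
M(t) = 28.173 − 7.093 × 0.1660 = 26.996 km³.

27.0 km³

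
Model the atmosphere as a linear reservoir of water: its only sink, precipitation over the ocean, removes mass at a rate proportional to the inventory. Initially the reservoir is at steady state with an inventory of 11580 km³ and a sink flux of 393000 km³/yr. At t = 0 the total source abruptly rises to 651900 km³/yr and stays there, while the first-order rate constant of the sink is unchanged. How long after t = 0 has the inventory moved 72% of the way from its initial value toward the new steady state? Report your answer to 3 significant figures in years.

τ = M₀/F₀ = 11580/393000 = 0.02947 yr.
The remaining gap fraction is e^(−t/τ); 72% covered ⇒ e^(−t/τ) = 0.280.
t = −τ ln(0.280) = 0.02947 × 1.273 = 0.03751 yr.

0.0375 yr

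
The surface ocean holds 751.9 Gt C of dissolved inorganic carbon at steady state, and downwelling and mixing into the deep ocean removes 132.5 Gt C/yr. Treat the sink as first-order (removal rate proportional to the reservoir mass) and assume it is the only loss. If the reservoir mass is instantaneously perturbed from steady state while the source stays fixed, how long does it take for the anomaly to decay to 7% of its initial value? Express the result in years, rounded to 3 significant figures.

For a linear reservoir the anomaly decays as exp(−t/τ) with τ = M/F = 751.9/132.5 = 5.675 yr.
exp(−t/τ) = 0.07 ⇒ t = −τ ln(0.07) = 5.675 × 2.659 = 15.09 yr.

15.1 yr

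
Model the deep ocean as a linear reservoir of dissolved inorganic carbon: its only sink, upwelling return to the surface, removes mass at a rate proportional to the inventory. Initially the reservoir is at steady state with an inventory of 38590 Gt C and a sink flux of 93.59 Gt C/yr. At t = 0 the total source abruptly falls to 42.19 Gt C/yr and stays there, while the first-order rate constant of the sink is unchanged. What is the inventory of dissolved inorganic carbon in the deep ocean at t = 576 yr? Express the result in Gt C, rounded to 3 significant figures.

22600 Gt C

τ = M₀/F₀ = 38590/93.59 = 412.3 yr; rate constant k = 1/τ.
New steady state M_∞ = F₁/k = F₁·τ = 42.19 × 412.3 = 17396 Gt C.
M(t) = M_∞ + (M₀ − M_∞)·e^(−t/τ); t/τ = 576/412.3 = 1.397, so e^(−t/τ) = 0.2474.
M(t) = 17396 + 21190 × 0.2474 = 22639 Gt C.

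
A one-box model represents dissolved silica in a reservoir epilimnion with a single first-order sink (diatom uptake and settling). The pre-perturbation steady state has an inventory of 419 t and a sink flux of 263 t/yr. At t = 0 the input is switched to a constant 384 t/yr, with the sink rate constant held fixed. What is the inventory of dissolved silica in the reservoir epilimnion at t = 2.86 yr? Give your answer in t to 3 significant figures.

580 t

τ = M₀/F₀ = 419/263 = 1.593 yr; rate constant k = 1/τ.
New steady state M_∞ = F₁/k = F₁·τ = 384 × 1.593 = 611.77 t.
M(t) = M_∞ + (M₀ − M_∞)·e^(−t/τ); t/τ = 2.86/1.593 = 1.795, so e^(−t/τ) = 0.1661.
M(t) = 611.77 − 192.8 × 0.1661 = 579.75 t.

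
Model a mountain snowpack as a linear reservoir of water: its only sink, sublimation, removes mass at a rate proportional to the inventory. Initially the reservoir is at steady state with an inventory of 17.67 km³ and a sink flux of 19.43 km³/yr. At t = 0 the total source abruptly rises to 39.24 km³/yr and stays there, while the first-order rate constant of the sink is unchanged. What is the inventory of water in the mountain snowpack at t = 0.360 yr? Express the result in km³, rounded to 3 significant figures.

τ = M₀/F₀ = 17.67/19.43 = 0.9094 yr; rate constant k = 1/τ.
New steady state M_∞ = F₁/k = F₁·τ = 39.24 × 0.9094 = 35.686 km³.
M(t) = M_∞ + (M₀ − M_∞)·e^(−t/τ); t/τ = 0.360/0.9094 = 0.3959, so e^(−t/τ) = 0.6731.
M(t) = 35.686 − 18.02 × 0.6731 = 23.559 km³.

23.6 km³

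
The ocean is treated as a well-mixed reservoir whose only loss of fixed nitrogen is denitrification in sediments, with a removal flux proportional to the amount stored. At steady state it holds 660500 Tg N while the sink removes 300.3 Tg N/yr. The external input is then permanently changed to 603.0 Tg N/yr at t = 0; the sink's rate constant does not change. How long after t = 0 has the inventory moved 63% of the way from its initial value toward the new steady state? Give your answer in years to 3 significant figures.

τ = M₀/F₀ = 660500/300.3 = 2199 yr.
The remaining gap fraction is e^(−t/τ); 63% covered ⇒ e^(−t/τ) = 0.370.
t = −τ ln(0.370) = 2199 × 0.9943 = 2187 yr.

2190 yr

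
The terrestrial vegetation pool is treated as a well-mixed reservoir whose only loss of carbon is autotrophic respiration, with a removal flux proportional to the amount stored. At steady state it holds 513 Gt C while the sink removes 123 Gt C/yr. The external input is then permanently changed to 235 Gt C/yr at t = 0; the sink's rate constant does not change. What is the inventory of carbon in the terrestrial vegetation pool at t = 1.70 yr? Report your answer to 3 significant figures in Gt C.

669 Gt C

τ = M₀/F₀ = 513/123 = 4.171 yr; rate constant k = 1/τ.
New steady state M_∞ = F₁/k = F₁·τ = 235 × 4.171 = 980.12 Gt C.
M(t) = M_∞ + (M₀ − M_∞)·e^(−t/τ); t/τ = 1.70/4.171 = 0.4076, so e^(−t/τ) = 0.6652.
M(t) = 980.12 − 467.1 × 0.6652 = 669.37 Gt C.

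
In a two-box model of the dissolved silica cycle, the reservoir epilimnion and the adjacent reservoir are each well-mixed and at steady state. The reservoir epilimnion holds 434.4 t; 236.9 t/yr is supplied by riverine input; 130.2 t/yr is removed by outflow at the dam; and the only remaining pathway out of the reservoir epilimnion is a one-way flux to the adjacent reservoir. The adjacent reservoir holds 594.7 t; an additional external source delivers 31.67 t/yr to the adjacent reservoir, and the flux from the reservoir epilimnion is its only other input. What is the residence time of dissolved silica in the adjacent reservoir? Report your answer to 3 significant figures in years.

4.30 yr

Balance the reservoir epilimnion: ΣF_in = 236.90 t/yr.
Flux to the adjacent reservoir = ΣF_in − (130.2) = 106.70 t/yr.
Total input to the adjacent reservoir = 106.70 + 31.67 = 138.37 t/yr; at steady state this equals its total output.
τ = M / F = 594.7 / 138.37 = 4.298 yr.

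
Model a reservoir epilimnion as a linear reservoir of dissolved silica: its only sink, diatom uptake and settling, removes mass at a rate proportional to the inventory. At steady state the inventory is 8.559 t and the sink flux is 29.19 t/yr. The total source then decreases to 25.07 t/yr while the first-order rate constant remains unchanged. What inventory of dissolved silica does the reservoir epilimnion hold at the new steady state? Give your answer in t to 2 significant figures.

Rate constant k = F/M = 29.19 / 8.559 = 3.410 yr⁻¹.
At the new steady state, source = k·M_new ⇒ M_new = 25.07 / 3.410 = 7.351 t.
(Equivalently M_new = M × F_new/F_old = 8.559 × 25.07/29.19.)

7.4 t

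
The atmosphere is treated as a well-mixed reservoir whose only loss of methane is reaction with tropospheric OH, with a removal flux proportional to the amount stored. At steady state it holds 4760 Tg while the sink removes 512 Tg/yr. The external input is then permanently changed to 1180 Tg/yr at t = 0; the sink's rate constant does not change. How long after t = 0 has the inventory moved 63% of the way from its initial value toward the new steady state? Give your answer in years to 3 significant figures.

9.24 yr

τ = M₀/F₀ = 4760/512 = 9.297 yr.
The remaining gap fraction is e^(−t/τ); 63% covered ⇒ e^(−t/τ) = 0.370.
t = −τ ln(0.370) = 9.297 × 0.9943 = 9.243 yr.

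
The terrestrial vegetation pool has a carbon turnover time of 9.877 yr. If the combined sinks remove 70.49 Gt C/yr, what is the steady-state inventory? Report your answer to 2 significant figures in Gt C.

τ = M/F ⇒ M = τ × F = 9.877 × 70.49 = 696.2 Gt C.

700 Gt C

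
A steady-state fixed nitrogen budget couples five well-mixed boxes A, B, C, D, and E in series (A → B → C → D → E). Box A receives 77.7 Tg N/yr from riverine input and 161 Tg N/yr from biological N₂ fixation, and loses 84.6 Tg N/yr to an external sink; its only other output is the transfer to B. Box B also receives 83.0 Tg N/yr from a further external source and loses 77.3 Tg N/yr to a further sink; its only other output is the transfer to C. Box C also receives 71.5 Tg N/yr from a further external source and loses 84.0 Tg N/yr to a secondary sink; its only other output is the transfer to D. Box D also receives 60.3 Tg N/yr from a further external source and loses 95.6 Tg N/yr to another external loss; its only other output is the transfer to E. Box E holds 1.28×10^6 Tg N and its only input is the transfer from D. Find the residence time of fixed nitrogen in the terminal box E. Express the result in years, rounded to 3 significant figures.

Box A: F(A→B) = (77.7 + 161) − 84.6 = 154.10 Tg N/yr.
Box B: F(B→C) = (154.10 + 83.0) − 77.3 = 159.80 Tg N/yr.
Box C: F(C→D) = (159.80 + 71.5) − 84.0 = 147.30 Tg N/yr.
Box D: F(D→E) = (147.30 + 60.3) − 95.6 = 112.00 Tg N/yr.
Box E throughput = its input = 112.00 Tg N/yr; τ = 1.28×10^6 / 112.00 = 11430 yr.

11400 yr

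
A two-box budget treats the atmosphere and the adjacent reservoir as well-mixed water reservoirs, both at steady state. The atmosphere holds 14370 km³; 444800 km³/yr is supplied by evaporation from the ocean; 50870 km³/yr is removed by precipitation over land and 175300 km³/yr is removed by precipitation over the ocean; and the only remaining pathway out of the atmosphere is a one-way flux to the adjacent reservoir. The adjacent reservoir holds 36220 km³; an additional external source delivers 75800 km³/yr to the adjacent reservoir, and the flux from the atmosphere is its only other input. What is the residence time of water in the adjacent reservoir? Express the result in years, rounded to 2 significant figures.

Balance the atmosphere: ΣF_in = 444800 km³/yr.
Flux to the adjacent reservoir = ΣF_in − (50870 + 175300) = 218630 km³/yr.
Total input to the adjacent reservoir = 218630 + 75800 = 294430 km³/yr; at steady state this equals its total output.
τ = M / F = 36220 / 294430 = 0.1230 yr.

0.12 yr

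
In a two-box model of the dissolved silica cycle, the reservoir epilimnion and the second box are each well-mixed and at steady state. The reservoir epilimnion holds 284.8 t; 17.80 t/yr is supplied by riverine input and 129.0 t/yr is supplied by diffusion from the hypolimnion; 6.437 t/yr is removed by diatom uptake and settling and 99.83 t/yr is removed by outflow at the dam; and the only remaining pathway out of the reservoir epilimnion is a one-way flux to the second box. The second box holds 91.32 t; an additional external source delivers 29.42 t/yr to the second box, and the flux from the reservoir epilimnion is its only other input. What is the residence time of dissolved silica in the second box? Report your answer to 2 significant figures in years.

Balance the reservoir epilimnion: ΣF_in = 17.80 + 129.0 = 146.80 t/yr.
Flux to the second box = ΣF_in − (6.437 + 99.83) = 40.533 t/yr.
Total input to the second box = 40.533 + 29.42 = 69.953 t/yr; at steady state this equals its total output.
τ = M / F = 91.32 / 69.953 = 1.305 yr.

1.3 yr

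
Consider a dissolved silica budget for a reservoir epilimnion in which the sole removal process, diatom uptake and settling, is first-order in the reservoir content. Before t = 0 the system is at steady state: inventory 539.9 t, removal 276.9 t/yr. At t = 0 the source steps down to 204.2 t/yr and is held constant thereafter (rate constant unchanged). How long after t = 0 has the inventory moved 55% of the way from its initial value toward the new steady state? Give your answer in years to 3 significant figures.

τ = M₀/F₀ = 539.9/276.9 = 1.950 yr.
The remaining gap fraction is e^(−t/τ); 55% covered ⇒ e^(−t/τ) = 0.450.
t = −τ ln(0.450) = 1.950 × 0.7985 = 1.557 yr.

1.56 yr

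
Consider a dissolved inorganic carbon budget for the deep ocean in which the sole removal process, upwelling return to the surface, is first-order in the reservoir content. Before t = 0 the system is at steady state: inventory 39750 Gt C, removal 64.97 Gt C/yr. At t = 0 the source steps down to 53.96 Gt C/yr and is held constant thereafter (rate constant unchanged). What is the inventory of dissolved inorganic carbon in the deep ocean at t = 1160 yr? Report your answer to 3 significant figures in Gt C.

Residence time τ = M₀/F₀ = 611.8 yr. The eventual steady state is M_∞ = M₀·(F₁/F₀) = 39750 × 53.96/64.97 = 33014 Gt C.
The anomaly ΔM(t) = M(t) − M_∞ decays as ΔM₀·e^(−t/τ) with ΔM₀ = 39750 − 33014 = 6736 Gt C.
At t = 1160 yr, e^(−t/τ) = e^(−1.896) = 0.1502, so ΔM = 1012 Gt C and M = 33014 + 1012 = 34025 Gt C.

34000 Gt C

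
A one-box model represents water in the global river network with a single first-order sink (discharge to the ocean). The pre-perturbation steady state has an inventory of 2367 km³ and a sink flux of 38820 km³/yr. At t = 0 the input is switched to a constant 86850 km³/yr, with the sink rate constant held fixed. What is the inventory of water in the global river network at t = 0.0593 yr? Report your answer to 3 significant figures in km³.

The sink rate constant is k = F₀/M₀ = 38820/2367 = 16.40 yr⁻¹.
Solving dM/dt = F₁ − kM with M(0) = M₀ gives M(t) = F₁/k + (M₀ − F₁/k)·e^(−kt).
F₁/k = 86850/16.40 = 5295.6 km³; kt = 16.40 × 0.0593 = 0.9726, e^(−kt) = 0.3781.
M(0.0593) = 5295.6 + (2367 − 5295.6) × 0.3781 = 5295.6 − 1107 = 4188.2 km³.

4190 km³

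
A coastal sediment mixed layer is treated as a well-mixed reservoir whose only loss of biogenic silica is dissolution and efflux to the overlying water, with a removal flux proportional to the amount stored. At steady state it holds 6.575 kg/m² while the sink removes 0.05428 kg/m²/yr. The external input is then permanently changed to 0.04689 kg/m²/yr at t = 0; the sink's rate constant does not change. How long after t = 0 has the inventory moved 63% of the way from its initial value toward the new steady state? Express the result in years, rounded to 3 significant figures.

τ = M₀/F₀ = 6.575/0.05428 = 121.1 yr.
The remaining gap fraction is e^(−t/τ); 63% covered ⇒ e^(−t/τ) = 0.370.
t = −τ ln(0.370) = 121.1 × 0.9943 = 120.4 yr.

120 yr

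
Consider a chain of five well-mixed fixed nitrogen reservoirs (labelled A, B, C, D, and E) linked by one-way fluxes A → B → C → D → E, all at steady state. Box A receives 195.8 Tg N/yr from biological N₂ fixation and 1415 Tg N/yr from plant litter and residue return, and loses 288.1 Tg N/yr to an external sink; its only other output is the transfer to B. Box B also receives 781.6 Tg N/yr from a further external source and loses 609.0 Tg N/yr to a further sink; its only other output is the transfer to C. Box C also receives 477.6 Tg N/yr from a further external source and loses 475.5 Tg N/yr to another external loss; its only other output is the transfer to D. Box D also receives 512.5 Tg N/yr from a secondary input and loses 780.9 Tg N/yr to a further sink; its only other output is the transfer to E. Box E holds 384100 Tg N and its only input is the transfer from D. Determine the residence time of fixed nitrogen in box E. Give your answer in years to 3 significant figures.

Box A: F(A→B) = (195.8 + 1415) − 288.1 = 1322.7 Tg N/yr.
Box B: F(B→C) = (1322.7 + 781.6) − 609.0 = 1495.3 Tg N/yr.
Box C: F(C→D) = (1495.3 + 477.6) − 475.5 = 1497.4 Tg N/yr.
Box D: F(D→E) = (1497.4 + 512.5) − 780.9 = 1229.0 Tg N/yr.
Box E throughput = its input = 1229.0 Tg N/yr; τ = 384100 / 1229.0 = 312.5 yr.

313 yr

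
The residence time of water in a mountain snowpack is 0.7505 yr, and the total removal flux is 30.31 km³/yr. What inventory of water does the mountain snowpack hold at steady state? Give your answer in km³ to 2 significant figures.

τ = M/F ⇒ M = τ × F = 0.7505 × 30.31 = 22.75 km³.

23 km³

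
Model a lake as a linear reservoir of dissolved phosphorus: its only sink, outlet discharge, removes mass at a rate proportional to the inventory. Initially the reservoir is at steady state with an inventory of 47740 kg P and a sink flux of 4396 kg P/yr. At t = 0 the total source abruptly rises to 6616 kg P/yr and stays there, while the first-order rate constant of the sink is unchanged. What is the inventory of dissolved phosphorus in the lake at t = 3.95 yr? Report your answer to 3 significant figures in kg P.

55100 kg P

τ = M₀/F₀ = 47740/4396 = 10.86 yr; rate constant k = 1/τ.
New steady state M_∞ = F₁/k = F₁·τ = 6616 × 10.86 = 71849 kg P.
M(t) = M_∞ + (M₀ − M_∞)·e^(−t/τ); t/τ = 3.95/10.86 = 0.3637, so e^(−t/τ) = 0.6951.
M(t) = 71849 − 24110 × 0.6951 = 55091 kg P.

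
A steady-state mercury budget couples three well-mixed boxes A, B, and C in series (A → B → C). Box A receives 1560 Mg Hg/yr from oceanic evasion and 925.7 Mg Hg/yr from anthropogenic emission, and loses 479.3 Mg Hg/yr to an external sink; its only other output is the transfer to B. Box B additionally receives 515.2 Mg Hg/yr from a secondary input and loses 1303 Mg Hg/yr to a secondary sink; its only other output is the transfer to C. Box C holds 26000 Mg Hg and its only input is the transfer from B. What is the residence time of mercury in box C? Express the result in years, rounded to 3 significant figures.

Box A: F(A→B) = (1560 + 925.7) − 479.3 = 2006.4 Mg Hg/yr.
Box B: F(B→C) = (2006.4 + 515.2) − 1303 = 1218.6 Mg Hg/yr.
Box C throughput = its input = 1218.6 Mg Hg/yr; τ = 26000 / 1218.6 = 21.34 yr.

21.3 yr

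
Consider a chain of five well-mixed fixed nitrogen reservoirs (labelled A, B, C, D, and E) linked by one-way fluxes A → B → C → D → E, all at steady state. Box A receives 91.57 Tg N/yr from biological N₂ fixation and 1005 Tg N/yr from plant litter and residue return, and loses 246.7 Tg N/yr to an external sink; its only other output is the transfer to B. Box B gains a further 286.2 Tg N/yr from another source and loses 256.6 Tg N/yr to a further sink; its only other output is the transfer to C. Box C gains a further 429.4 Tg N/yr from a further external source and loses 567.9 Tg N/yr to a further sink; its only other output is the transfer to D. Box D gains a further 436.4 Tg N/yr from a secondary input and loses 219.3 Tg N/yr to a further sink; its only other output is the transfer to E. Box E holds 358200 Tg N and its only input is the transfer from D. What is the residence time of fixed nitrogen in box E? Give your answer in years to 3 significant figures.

374 yr

Box A: F(A→B) = (91.57 + 1005) − 246.7 = 849.87 Tg N/yr.
Box B: F(B→C) = (849.87 + 286.2) − 256.6 = 879.47 Tg N/yr.
Box C: F(C→D) = (879.47 + 429.4) − 567.9 = 740.97 Tg N/yr.
Box D: F(D→E) = (740.97 + 436.4) − 219.3 = 958.07 Tg N/yr.
Box E throughput = its input = 958.07 Tg N/yr; τ = 358200 / 958.07 = 373.9 yr.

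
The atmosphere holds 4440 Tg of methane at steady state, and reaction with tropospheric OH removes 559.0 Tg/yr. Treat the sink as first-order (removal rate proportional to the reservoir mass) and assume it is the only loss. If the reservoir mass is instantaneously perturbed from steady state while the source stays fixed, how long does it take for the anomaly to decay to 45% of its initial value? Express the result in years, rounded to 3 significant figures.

6.34 yr

For a linear reservoir the anomaly decays as exp(−t/τ) with τ = M/F = 4440/559.0 = 7.943 yr.
exp(−t/τ) = 0.45 ⇒ t = −τ ln(0.45) = 7.943 × 0.7985 = 6.342 yr.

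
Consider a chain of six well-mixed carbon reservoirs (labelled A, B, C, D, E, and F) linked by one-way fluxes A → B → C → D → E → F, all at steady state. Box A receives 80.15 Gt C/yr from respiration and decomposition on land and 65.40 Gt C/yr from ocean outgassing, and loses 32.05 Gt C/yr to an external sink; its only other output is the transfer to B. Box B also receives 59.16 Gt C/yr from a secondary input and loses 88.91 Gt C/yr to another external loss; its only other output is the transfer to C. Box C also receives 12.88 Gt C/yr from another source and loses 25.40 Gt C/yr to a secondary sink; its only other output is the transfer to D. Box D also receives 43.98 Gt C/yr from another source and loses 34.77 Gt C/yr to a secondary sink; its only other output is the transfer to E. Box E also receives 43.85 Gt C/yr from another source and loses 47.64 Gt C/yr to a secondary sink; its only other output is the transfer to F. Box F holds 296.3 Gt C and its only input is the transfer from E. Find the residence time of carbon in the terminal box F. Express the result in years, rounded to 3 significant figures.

Box A: F(A→B) = (80.15 + 65.40) − 32.05 = 113.50 Gt C/yr.
Box B: F(B→C) = (113.50 + 59.16) − 88.91 = 83.750 Gt C/yr.
Box C: F(C→D) = (83.750 + 12.88) − 25.40 = 71.230 Gt C/yr.
Box D: F(D→E) = (71.230 + 43.98) − 34.77 = 80.440 Gt C/yr.
Box E: F(E→F) = (80.440 + 43.85) − 47.64 = 76.650 Gt C/yr.
Box F throughput = its input = 76.650 Gt C/yr; τ = 296.3 / 76.650 = 3.866 yr.

3.87 yr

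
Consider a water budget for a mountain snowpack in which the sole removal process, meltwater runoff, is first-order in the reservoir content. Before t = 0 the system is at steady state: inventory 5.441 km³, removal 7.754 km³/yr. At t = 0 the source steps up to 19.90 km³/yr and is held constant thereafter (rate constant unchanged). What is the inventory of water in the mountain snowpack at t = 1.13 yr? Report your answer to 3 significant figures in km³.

The sink rate constant is k = F₀/M₀ = 7.754/5.441 = 1.425 yr⁻¹.
Solving dM/dt = F₁ − kM with M(0) = M₀ gives M(t) = F₁/k + (M₀ − F₁/k)·e^(−kt).
F₁/k = 19.90/1.425 = 13.964 km³; kt = 1.425 × 1.13 = 1.610, e^(−kt) = 0.1998.
M(1.13) = 13.964 + (5.441 − 13.964) × 0.1998 = 13.964 − 1.703 = 12.261 km³.

12.3 km³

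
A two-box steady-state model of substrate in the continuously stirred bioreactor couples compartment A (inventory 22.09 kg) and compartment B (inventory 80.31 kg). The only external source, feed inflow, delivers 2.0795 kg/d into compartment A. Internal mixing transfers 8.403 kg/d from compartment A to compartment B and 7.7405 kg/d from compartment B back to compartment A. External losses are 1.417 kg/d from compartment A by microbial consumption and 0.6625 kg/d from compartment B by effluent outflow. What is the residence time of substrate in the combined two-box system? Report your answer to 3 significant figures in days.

49.2 d

For the system as a whole, the A↔B exchange is internal and contributes nothing to the throughput; only the external sinks remove mass.
M_total = 22.09 + 80.31 = 102.40 kg.
ΣF_external_out = 1.417 + 0.6625 = 2.0795 kg/d.
τ = M_total / ΣF_ext = 102.40 / 2.0795 = 49.24 d.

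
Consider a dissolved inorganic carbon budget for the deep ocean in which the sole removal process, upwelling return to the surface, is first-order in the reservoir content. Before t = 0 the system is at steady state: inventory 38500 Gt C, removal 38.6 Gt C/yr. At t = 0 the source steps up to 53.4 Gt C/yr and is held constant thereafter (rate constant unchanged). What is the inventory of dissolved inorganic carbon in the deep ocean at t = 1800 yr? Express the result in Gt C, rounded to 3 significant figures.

50800 Gt C

The sink rate constant is k = F₀/M₀ = 38.6/38500 = 0.001003 yr⁻¹.
Solving dM/dt = F₁ − kM with M(0) = M₀ gives M(t) = F₁/k + (M₀ − F₁/k)·e^(−kt).
F₁/k = 53.4/0.001003 = 53262 Gt C; kt = 0.001003 × 1800 = 1.805, e^(−kt) = 0.1645.
M(1800) = 53262 + (38500 − 53262) × 0.1645 = 53262 − 2429 = 50833 Gt C.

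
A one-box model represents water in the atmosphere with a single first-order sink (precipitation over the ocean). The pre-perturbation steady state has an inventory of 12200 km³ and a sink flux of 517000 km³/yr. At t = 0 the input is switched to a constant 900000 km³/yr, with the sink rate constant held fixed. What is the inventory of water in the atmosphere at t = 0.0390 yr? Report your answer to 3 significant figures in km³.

Residence time τ = M₀/F₀ = 0.02360 yr. The eventual steady state is M_∞ = M₀·(F₁/F₀) = 12200 × 900000/517000 = 21238 km³.
The anomaly ΔM(t) = M(t) − M_∞ decays as ΔM₀·e^(−t/τ) with ΔM₀ = 12200 − 21238 = −9038 km³.
At t = 0.0390 yr, e^(−t/τ) = e^(−1.653) = 0.1915, so ΔM = −1731 km³ and M = 21238 − 1731 = 19507 km³.

19500 km³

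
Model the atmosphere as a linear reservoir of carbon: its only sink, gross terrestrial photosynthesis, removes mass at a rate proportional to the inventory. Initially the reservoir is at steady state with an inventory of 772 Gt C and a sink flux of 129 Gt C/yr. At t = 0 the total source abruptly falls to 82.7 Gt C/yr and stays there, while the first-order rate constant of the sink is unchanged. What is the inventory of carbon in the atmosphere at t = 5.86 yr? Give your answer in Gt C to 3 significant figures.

The sink rate constant is k = F₀/M₀ = 129/772 = 0.1671 yr⁻¹.
Solving dM/dt = F₁ − kM with M(0) = M₀ gives M(t) = F₁/k + (M₀ − F₁/k)·e^(−kt).
F₁/k = 82.7/0.1671 = 494.92 Gt C; kt = 0.1671 × 5.86 = 0.9792, e^(−kt) = 0.3756.
M(5.86) = 494.92 + (772 − 494.92) × 0.3756 = 494.92 + 104.1 = 598.99 Gt C.

599 Gt C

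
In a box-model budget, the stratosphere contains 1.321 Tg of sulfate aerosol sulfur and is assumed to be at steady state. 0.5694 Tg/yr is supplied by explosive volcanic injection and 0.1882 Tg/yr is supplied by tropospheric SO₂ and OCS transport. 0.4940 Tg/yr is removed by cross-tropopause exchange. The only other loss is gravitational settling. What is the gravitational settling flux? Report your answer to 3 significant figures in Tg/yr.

0.264 Tg/yr

At steady state ΣF_in = ΣF_out.
ΣF_in = 0.5694 + 0.1882 = 0.75760 Tg/yr.
Gravitational settling flux = ΣF_in − (0.4940) = 0.75760 − 0.4940 = 0.2636 Tg/yr.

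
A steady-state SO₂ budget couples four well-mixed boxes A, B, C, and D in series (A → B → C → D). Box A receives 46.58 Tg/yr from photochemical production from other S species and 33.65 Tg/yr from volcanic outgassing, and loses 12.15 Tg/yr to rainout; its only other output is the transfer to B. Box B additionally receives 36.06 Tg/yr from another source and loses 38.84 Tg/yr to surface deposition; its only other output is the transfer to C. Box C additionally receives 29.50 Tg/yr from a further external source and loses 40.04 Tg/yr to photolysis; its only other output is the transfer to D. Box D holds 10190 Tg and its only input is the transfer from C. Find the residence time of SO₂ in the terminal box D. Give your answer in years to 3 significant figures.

186 yr

Box A: F(A→B) = (46.58 + 33.65) − 12.15 = 68.080 Tg/yr.
Box B: F(B→C) = (68.080 + 36.06) − 38.84 = 65.300 Tg/yr.
Box C: F(C→D) = (65.300 + 29.50) − 40.04 = 54.760 Tg/yr.
Box D throughput = its input = 54.760 Tg/yr; τ = 10190 / 54.760 = 186.1 yr.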